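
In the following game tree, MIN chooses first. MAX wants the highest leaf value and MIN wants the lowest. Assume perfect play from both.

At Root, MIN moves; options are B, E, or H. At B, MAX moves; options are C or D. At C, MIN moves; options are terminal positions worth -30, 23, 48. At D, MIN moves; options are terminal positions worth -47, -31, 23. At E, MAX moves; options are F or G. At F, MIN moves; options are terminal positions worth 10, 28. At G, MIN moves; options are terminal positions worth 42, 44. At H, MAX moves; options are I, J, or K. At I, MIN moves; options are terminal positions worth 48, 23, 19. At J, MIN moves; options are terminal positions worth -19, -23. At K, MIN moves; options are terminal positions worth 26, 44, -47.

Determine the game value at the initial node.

-30

C (MIN): min(-30, 23, 48) = -30
D (MIN): min(-47, -31, 23) = -47
B (MAX): max(-30, -47) = -30
F (MIN): min(10, 28) = 10
G (MIN): min(42, 44) = 42
E (MAX): max(10, 42) = 42
I (MIN): min(48, 23, 19) = 19
J (MIN): min(-19, -23) = -23
K (MIN): min(26, 44, -47) = -47
H (MAX): max(19, -23, -47) = 19
Root (MIN): min(-30, 42, 19) = -30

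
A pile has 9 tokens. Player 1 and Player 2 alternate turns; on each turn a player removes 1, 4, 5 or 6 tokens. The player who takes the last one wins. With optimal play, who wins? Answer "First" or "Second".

Second

Positions where the player to move wins (W) vs loses (L):
i:   0  1  2  3  4  5  6  7  8  9
     L  W  L  W  W  W  W  W  W  L
Position 9 is L, so the second player wins.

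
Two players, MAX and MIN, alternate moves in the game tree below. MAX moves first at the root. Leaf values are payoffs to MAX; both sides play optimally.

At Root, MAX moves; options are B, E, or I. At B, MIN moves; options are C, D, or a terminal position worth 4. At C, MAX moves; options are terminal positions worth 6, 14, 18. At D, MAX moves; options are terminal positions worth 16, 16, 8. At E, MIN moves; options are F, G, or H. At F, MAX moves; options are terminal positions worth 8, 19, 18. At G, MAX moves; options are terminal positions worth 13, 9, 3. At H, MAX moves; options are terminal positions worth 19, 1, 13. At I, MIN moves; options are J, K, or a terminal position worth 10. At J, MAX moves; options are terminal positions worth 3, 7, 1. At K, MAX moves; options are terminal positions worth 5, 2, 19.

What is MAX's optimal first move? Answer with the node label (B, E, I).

C (MAX): max(6, 14, 18) = 18
D (MAX): max(16, 16, 8) = 16
B (MIN): min(18, 16, 4) = 4
F (MAX): max(8, 19, 18) = 19
G (MAX): max(13, 9, 3) = 13
H (MAX): max(19, 1, 13) = 19
E (MIN): min(19, 13, 19) = 13
J (MAX): max(3, 7, 1) = 7
K (MAX): max(5, 2, 19) = 19
I (MIN): min(7, 19, 10) = 7
Root (MAX): max(4, 13, 7) = 13
MAX picks the child with the highest value: E (value 13).

E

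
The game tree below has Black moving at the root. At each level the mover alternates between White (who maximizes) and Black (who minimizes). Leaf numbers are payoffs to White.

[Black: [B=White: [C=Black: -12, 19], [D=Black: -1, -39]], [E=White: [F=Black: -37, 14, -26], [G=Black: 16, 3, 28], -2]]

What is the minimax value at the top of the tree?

C (Black): min(-12, 19) = -12
D (Black): min(-1, -39) = -39
B (White): max(-12, -39) = -12
F (Black): min(-37, 14, -26) = -37
G (Black): min(16, 3, 28) = 3
E (White): max(-37, 3, -2) = 3
Root (Black): min(-12, 3) = -12

-12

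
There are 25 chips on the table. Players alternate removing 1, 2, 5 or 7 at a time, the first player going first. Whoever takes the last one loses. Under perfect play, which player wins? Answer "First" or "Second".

Compute winning (W) and losing (L) positions by backward induction:
i:   0  1  2  3  4  5  6  7  8  9 10 11 12 13 14 15 16 17 18 19 20 21 22 23 24 25
     W  L  W  W  L  W  W  L  W  W  L  W  W  L  W  W  L  W  W  L  W  W  L  W  W  L
Position 25 is L, so the second player wins.

Second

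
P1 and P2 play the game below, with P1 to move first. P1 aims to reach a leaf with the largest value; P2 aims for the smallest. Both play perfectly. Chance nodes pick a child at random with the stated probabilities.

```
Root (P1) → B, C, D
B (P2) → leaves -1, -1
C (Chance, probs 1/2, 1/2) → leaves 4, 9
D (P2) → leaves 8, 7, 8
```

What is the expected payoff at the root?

7

B (P2): min(-1, -1) = -1
C (Chance): 1/2·4 + 1/2·9 = 6.5
D (P2): min(8, 7, 8) = 7
Root (P1): max(-1, 6.5, 7) = 7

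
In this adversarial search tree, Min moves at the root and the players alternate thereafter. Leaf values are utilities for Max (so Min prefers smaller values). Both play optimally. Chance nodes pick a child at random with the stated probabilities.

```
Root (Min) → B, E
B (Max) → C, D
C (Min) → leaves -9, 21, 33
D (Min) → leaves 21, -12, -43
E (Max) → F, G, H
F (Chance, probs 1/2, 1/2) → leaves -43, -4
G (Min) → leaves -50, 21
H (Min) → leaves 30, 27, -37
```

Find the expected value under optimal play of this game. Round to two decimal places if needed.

C (Min): min(-9, 21, 33) = -9
D (Min): min(21, -12, -43) = -43
B (Max): max(-9, -43) = -9
F (Chance): 1/2·-43 + 1/2·-4 = -23.5
G (Min): min(-50, 21) = -50
H (Min): min(30, 27, -37) = -37
E (Max): max(-23.5, -50, -37) = -23.5
Root (Min): min(-9, -23.5) = -23.5

-23.5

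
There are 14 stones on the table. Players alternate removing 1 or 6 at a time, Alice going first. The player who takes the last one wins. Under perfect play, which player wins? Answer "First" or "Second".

Positions where the player to move wins (W) vs loses (L):
i:   0  1  2  3  4  5  6  7  8  9 10 11 12 13 14
     L  W  L  W  L  W  W  L  W  L  W  L  W  W  L
Position 14 is L, so the second player wins.

Second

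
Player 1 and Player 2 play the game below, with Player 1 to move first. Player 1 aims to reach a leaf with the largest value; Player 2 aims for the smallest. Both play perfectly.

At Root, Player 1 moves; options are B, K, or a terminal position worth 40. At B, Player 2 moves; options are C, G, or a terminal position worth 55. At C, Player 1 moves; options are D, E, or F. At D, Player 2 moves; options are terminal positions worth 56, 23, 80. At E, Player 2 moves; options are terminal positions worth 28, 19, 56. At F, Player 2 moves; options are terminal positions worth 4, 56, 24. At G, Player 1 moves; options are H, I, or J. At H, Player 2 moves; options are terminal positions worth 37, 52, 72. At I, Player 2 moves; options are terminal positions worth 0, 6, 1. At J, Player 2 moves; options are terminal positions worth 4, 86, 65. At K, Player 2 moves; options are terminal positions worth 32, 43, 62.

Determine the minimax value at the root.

D (Player 2): min(56, 23, 80) = 23
E (Player 2): min(28, 19, 56) = 19
F (Player 2): min(4, 56, 24) = 4
C (Player 1): max(23, 19, 4) = 23
H (Player 2): min(37, 52, 72) = 37
I (Player 2): min(0, 6, 1) = 0
J (Player 2): min(4, 86, 65) = 4
G (Player 1): max(37, 0, 4) = 37
B (Player 2): min(23, 37, 55) = 23
K (Player 2): min(32, 43, 62) = 32
Root (Player 1): max(23, 32, 40) = 40

40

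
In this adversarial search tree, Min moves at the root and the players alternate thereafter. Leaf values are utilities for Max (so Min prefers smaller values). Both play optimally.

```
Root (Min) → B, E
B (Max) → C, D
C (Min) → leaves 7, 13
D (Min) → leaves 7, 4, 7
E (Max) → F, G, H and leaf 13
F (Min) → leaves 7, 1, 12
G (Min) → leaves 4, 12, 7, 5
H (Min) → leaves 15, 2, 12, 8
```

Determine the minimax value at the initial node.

C (Min): min(7, 13) = 7
D (Min): min(7, 4, 7) = 4
B (Max): max(7, 4) = 7
F (Min): min(7, 1, 12) = 1
G (Min): min(4, 12, 7, 5) = 4
H (Min): min(15, 2, 12, 8) = 2
E (Max): max(1, 4, 2, 13) = 13
Root (Min): min(7, 13) = 7

7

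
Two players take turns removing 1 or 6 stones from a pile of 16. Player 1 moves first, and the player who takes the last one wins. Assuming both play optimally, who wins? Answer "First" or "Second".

Compute winning (W) and losing (L) positions by backward induction:
i:   0  1  2  3  4  5  6  7  8  9 10 11 12 13 14 15 16
     L  W  L  W  L  W  W  L  W  L  W  L  W  W  L  W  L
Position 16 is L, so the second player wins.

Second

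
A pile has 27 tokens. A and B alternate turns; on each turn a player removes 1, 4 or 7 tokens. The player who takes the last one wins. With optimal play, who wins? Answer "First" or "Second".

W/L table (W = player to move can force a win):
i:   0  1  2  3  4  5  6  7  8  9 10 11 12 13 14 15 16 17 18 19 20 21 22 23 24 25 26 27
     L  W  L  W  W  L  W  W  L  W  L  W  W  L  W  W  L  W  L  W  W  L  W  W  L  W  L  W
Position 27 is W, so the first player wins.

First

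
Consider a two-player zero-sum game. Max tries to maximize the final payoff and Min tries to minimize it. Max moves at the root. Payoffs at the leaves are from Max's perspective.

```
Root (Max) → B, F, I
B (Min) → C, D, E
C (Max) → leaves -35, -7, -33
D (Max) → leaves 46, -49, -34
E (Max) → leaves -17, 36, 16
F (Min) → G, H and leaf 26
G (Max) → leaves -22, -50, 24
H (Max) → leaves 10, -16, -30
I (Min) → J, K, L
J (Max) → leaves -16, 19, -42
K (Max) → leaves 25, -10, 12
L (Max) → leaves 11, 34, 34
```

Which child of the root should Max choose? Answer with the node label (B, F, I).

C (Max): max(-35, -7, -33) = -7
D (Max): max(46, -49, -34) = 46
E (Max): max(-17, 36, 16) = 36
B (Min): min(-7, 46, 36) = -7
G (Max): max(-22, -50, 24) = 24
H (Max): max(10, -16, -30) = 10
F (Min): min(24, 10, 26) = 10
J (Max): max(-16, 19, -42) = 19
K (Max): max(25, -10, 12) = 25
L (Max): max(11, 34, 34) = 34
I (Min): min(19, 25, 34) = 19
Root (Max): max(-7, 10, 19) = 19
Max picks the child with the highest value: I (value 19).

I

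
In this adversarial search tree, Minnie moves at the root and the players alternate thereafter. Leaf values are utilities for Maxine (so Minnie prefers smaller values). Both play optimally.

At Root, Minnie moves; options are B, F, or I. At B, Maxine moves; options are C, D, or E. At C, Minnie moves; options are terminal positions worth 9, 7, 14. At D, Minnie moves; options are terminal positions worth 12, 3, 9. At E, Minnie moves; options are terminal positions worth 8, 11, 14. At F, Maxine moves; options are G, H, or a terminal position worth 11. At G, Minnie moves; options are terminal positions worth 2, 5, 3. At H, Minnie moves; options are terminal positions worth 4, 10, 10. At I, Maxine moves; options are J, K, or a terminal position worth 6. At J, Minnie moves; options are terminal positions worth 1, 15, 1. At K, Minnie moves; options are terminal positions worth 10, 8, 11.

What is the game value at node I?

J: min(1, 15, 1) = 1
K: min(10, 8, 11) = 8
I: max(1, 8, 6) = 8

8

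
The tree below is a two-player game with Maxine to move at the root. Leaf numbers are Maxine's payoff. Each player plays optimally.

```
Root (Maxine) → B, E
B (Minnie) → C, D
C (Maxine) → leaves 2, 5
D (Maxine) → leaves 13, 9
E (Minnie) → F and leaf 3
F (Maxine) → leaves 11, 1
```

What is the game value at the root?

C (Maxine): max(2, 5) = 5
D (Maxine): max(13, 9) = 13
B (Minnie): min(5, 13) = 5
F (Maxine): max(11, 1) = 11
E (Minnie): min(11, 3) = 3
Root (Maxine): max(5, 3) = 5

5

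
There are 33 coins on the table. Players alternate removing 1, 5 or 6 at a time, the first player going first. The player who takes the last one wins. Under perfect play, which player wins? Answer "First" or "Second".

Second

W/L table (W = player to move can force a win):
i:   0  1  2  3  4  5  6  7  8  9 10 11 12 13 14 15 16 17 18 19 20 21 22 23 24 25 26 27 28 29 30 31 32 33
     L  W  L  W  L  W  W  W  W  W  W  L  W  L  W  L  W  W  W  W  W  W  L  W  L  W  L  W  W  W  W  W  W  L
Position 33 is L, so the second player wins.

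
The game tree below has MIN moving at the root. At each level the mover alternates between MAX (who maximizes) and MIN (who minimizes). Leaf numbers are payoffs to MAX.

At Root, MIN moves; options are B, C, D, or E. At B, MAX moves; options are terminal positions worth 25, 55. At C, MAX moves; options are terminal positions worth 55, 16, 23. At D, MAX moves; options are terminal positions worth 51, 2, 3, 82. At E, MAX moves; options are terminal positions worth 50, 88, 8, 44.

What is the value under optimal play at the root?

55

B (MAX): max(25, 55) = 55
C (MAX): max(55, 16, 23) = 55
D (MAX): max(51, 2, 3, 82) = 82
E (MAX): max(50, 88, 8, 44) = 88
Root (MIN): min(55, 55, 82, 88) = 55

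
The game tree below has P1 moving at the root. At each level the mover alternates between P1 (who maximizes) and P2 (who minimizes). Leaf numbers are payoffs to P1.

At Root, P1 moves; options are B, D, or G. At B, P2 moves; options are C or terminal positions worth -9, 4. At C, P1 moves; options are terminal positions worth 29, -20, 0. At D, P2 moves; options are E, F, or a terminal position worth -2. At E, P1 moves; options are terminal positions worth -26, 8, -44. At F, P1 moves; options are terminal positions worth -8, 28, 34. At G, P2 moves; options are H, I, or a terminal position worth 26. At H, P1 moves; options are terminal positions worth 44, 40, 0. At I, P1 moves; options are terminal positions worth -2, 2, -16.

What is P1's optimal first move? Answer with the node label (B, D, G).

G

C (P1): max(29, -20, 0) = 29
B (P2): min(29, -9, 4) = -9
E (P1): max(-26, 8, -44) = 8
F (P1): max(-8, 28, 34) = 34
D (P2): min(8, 34, -2) = -2
H (P1): max(44, 40, 0) = 44
I (P1): max(-2, 2, -16) = 2
G (P2): min(44, 2, 26) = 2
Root (P1): max(-9, -2, 2) = 2
P1 picks the child with the highest value: G (value 2).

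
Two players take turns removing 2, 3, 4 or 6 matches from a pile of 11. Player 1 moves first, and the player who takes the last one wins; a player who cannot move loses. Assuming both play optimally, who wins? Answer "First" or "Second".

Positions where the player to move wins (W) vs loses (L):
i:   0  1  2  3  4  5  6  7  8  9 10 11
     L  L  W  W  W  W  W  W  L  L  W  W
Position 11 is W, so the first player wins.

First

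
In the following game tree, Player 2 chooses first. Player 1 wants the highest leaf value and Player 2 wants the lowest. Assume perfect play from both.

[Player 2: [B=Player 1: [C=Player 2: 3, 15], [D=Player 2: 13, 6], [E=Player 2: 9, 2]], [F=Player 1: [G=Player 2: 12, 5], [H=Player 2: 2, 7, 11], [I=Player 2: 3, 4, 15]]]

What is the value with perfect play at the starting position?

C (Player 2): min(3, 15) = 3
D (Player 2): min(13, 6) = 6
E (Player 2): min(9, 2) = 2
B (Player 1): max(3, 6, 2) = 6
G (Player 2): min(12, 5) = 5
H (Player 2): min(2, 7, 11) = 2
I (Player 2): min(3, 4, 15) = 3
F (Player 1): max(5, 2, 3) = 5
Root (Player 2): min(6, 5) = 5

5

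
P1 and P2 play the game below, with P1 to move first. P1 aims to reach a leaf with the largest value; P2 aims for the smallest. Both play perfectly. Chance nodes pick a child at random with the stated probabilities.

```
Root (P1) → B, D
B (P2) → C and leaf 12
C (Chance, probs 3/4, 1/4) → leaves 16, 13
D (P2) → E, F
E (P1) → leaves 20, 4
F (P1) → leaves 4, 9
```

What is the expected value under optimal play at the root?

C (Chance): 3/4·16 + 1/4·13 = 15.25
B (P2): min(15.25, 12) = 12
E (P1): max(20, 4) = 20
F (P1): max(4, 9) = 9
D (P2): min(20, 9) = 9
Root (P1): max(12, 9) = 12

12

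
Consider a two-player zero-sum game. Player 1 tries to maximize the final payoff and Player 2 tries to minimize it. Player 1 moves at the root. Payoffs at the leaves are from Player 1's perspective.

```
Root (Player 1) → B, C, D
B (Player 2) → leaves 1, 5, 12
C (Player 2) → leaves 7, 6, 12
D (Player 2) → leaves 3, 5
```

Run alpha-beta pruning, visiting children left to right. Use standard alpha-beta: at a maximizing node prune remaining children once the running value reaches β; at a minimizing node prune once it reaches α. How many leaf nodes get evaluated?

7

B [α=-∞,β=+∞]: v=1
C [α=1,β=+∞]: v=6
D [α=6,β=+∞]: v=3 after child 1 ≤ α → α-cutoff, skip 1
Root [α=-∞,β=+∞]: v=6
Leaves evaluated: 7 of 8.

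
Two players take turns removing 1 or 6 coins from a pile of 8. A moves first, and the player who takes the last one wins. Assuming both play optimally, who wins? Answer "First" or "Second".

Compute winning (W) and losing (L) positions by backward induction:
i:   0  1  2  3  4  5  6  7  8
     L  W  L  W  L  W  W  L  W
Position 8 is W, so the first player wins.

First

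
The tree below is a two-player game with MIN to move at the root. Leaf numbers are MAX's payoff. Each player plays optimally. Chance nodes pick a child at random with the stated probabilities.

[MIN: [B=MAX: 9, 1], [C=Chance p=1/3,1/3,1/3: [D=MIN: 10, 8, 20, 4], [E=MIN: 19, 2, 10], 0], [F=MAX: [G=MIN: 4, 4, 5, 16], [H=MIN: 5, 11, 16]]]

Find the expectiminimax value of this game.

B (MAX): max(9, 1) = 9
D (MIN): min(10, 8, 20, 4) = 4
E (MIN): min(19, 2, 10) = 2
C (Chance): 1/3·4 + 1/3·2 + 1/3·0 = 2
G (MIN): min(4, 4, 5, 16) = 4
H (MIN): min(5, 11, 16) = 5
F (MAX): max(4, 5) = 5
Root (MIN): min(9, 2, 5) = 2

2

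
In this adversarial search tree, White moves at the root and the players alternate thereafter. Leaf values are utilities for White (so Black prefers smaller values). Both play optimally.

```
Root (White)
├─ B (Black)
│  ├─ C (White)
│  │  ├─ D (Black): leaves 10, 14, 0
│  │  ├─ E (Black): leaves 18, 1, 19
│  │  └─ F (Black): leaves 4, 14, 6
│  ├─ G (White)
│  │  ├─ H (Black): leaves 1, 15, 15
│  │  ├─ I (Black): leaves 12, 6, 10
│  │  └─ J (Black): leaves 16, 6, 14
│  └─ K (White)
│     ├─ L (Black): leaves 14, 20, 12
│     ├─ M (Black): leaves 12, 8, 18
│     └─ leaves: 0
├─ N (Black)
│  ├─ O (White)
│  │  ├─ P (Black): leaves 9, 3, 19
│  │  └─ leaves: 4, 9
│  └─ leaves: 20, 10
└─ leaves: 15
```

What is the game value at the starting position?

15

D (Black): min(10, 14, 0) = 0
E (Black): min(18, 1, 19) = 1
F (Black): min(4, 14, 6) = 4
C (White): max(0, 1, 4) = 4
H (Black): min(1, 15, 15) = 1
I (Black): min(12, 6, 10) = 6
J (Black): min(16, 6, 14) = 6
G (White): max(1, 6, 6) = 6
L (Black): min(14, 20, 12) = 12
M (Black): min(12, 8, 18) = 8
K (White): max(12, 8, 0) = 12
B (Black): min(4, 6, 12) = 4
P (Black): min(9, 3, 19) = 3
O (White): max(3, 4, 9) = 9
N (Black): min(9, 20, 10) = 9
Root (White): max(4, 9, 15) = 15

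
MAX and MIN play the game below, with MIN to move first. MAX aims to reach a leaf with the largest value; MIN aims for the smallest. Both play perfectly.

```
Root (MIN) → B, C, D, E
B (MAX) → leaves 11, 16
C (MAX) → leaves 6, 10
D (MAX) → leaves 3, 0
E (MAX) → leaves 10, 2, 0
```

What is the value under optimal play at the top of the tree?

B (MAX): max(11, 16) = 16
C (MAX): max(6, 10) = 10
D (MAX): max(3, 0) = 3
E (MAX): max(10, 2, 0) = 10
Root (MIN): min(16, 10, 3, 10) = 3

3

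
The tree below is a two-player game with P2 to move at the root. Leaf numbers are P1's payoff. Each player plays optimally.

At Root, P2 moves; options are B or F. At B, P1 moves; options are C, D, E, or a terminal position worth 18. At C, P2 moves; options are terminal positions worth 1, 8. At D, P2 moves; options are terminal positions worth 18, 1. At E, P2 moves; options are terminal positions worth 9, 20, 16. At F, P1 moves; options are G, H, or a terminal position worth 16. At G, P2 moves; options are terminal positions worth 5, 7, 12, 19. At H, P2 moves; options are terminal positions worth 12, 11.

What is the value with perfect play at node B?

18

C: min(1, 8) = 1
D: min(18, 1) = 1
E: min(9, 20, 16) = 9
B: max(1, 1, 9, 18) = 18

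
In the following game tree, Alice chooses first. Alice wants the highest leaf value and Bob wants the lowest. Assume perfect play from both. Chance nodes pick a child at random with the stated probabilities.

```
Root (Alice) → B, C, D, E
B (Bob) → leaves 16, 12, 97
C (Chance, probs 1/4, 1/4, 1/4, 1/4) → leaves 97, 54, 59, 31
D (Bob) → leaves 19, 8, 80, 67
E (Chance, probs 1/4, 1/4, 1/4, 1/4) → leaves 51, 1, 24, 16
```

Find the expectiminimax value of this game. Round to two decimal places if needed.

60.25

B (Bob): min(16, 12, 97) = 12
C (Chance): 1/4·97 + 1/4·54 + 1/4·59 + 1/4·31 = 60.25
D (Bob): min(19, 8, 80, 67) = 8
E (Chance): 1/4·51 + 1/4·1 + 1/4·24 + 1/4·16 = 23
Root (Alice): max(12, 60.25, 8, 23) = 60.25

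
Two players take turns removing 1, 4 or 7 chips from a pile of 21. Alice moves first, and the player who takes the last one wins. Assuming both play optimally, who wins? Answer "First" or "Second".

Compute winning (W) and losing (L) positions by backward induction:
i:   0  1  2  3  4  5  6  7  8  9 10 11 12 13 14 15 16 17 18 19 20 21
     L  W  L  W  W  L  W  W  L  W  L  W  W  L  W  W  L  W  L  W  W  L
Position 21 is L, so the second player wins.

Second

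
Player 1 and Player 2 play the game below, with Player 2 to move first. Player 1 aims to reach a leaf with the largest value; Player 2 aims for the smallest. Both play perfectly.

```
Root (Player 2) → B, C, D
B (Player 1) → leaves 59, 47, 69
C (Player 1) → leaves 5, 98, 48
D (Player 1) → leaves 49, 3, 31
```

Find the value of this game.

49

B (Player 1): max(59, 47, 69) = 69
C (Player 1): max(5, 98, 48) = 98
D (Player 1): max(49, 3, 31) = 49
Root (Player 2): min(69, 98, 49) = 49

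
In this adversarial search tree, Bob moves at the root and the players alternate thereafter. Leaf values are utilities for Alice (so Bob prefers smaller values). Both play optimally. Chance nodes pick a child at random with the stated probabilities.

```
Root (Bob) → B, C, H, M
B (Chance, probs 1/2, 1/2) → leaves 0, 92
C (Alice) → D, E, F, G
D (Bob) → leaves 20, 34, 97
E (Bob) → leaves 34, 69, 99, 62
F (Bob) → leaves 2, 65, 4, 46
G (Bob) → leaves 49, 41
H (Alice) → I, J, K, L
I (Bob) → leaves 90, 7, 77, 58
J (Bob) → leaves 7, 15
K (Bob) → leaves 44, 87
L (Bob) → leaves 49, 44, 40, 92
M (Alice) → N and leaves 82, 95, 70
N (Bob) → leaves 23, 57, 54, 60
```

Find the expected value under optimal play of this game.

41

B (Chance): 1/2·0 + 1/2·92 = 46
D (Bob): min(20, 34, 97) = 20
E (Bob): min(34, 69, 99, 62) = 34
F (Bob): min(2, 65, 4, 46) = 2
G (Bob): min(49, 41) = 41
C (Alice): max(20, 34, 2, 41) = 41
I (Bob): min(90, 7, 77, 58) = 7
J (Bob): min(7, 15) = 7
K (Bob): min(44, 87) = 44
L (Bob): min(49, 44, 40, 92) = 40
H (Alice): max(7, 7, 44, 40) = 44
N (Bob): min(23, 57, 54, 60) = 23
M (Alice): max(23, 82, 95, 70) = 95
Root (Bob): min(46, 41, 44, 95) = 41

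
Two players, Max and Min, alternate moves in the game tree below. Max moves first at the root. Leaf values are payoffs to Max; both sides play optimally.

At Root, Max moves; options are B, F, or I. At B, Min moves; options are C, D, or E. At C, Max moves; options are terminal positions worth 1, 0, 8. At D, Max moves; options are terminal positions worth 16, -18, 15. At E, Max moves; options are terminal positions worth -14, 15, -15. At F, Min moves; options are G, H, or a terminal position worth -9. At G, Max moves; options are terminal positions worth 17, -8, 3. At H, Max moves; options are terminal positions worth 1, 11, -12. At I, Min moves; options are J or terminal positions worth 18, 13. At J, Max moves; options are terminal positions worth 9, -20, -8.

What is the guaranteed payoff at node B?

8

C: max(1, 0, 8) = 8
D: max(16, -18, 15) = 16
E: max(-14, 15, -15) = 15
B: min(8, 16, 15) = 8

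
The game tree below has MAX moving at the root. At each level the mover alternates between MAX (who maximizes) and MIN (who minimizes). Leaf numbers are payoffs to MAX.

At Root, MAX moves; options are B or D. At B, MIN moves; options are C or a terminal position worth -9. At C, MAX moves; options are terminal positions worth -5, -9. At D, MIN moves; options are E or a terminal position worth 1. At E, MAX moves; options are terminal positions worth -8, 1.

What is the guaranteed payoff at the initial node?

C (MAX): max(-5, -9) = -5
B (MIN): min(-5, -9) = -9
E (MAX): max(-8, 1) = 1
D (MIN): min(1, 1) = 1
Root (MAX): max(-9, 1) = 1

1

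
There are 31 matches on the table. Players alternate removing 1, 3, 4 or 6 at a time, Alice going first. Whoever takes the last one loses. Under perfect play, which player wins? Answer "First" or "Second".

Mark each pile size as W (mover wins) or L (mover loses):
i:   0  1  2  3  4  5  6  7  8  9 10 11 12 13 14 15 16 17 18 19 20 21 22 23 24 25 26 27 28 29 30 31
     W  L  W  L  W  W  W  W  L  W  L  W  W  W  W  L  W  L  W  W  W  W  L  W  L  W  W  W  W  L  W  L
Position 31 is L, so the second player wins.

Second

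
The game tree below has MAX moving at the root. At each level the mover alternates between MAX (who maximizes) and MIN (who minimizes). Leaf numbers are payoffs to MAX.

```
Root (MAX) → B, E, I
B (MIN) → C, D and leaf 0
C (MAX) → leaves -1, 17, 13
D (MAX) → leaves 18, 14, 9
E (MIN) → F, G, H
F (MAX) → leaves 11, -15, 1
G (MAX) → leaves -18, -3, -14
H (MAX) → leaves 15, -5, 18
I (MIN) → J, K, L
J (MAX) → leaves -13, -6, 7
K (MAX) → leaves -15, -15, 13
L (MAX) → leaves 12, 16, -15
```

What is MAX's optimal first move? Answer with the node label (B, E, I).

I

C (MAX): max(-1, 17, 13) = 17
D (MAX): max(18, 14, 9) = 18
B (MIN): min(17, 18, 0) = 0
F (MAX): max(11, -15, 1) = 11
G (MAX): max(-18, -3, -14) = -3
H (MAX): max(15, -5, 18) = 18
E (MIN): min(11, -3, 18) = -3
J (MAX): max(-13, -6, 7) = 7
K (MAX): max(-15, -15, 13) = 13
L (MAX): max(12, 16, -15) = 16
I (MIN): min(7, 13, 16) = 7
Root (MAX): max(0, -3, 7) = 7
MAX picks the child with the highest value: I (value 7).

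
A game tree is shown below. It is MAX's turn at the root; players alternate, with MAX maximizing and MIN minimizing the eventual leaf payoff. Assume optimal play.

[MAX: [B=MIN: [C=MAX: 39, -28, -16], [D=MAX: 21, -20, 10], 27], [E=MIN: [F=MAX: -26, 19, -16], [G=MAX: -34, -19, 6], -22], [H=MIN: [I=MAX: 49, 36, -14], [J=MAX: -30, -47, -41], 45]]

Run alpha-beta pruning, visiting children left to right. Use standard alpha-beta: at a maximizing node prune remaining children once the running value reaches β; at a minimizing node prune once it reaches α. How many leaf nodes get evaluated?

C [α=-∞,β=+∞]: v=39
D [α=-∞,β=39]: v=21
B [α=-∞,β=+∞]: v=21
F [α=21,β=+∞]: v=19
E [α=21,β=+∞]: v=19 after child 1 ≤ α → α-cutoff, skip 2
I [α=21,β=+∞]: v=49
J [α=21,β=49]: v=-30
H [α=21,β=+∞]: v=-30 after child 2 ≤ α → α-cutoff, skip 1
Root [α=-∞,β=+∞]: v=21
Leaves evaluated: 16 of 21.

16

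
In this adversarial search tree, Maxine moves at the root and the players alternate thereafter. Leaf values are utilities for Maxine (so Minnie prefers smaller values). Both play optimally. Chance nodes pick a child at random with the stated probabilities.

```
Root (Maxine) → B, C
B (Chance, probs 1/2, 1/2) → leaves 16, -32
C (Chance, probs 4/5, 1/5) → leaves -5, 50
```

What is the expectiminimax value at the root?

6

B (Chance): 1/2·16 + 1/2·-32 = -8
C (Chance): 4/5·-5 + 1/5·50 = 6
Root (Maxine): max(-8, 6) = 6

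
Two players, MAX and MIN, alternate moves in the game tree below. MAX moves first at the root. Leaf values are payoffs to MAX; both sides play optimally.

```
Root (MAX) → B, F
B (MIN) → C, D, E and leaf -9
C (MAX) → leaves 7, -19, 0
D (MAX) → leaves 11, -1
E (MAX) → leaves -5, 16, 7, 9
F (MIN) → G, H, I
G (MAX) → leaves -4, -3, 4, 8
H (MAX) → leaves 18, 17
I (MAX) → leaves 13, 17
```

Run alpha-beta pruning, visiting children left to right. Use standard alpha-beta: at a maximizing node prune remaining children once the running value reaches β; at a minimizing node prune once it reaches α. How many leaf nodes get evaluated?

13

C [α=-∞,β=+∞]: v=7
D [α=-∞,β=7]: v=11 after child 1 ≥ β → β-cutoff, skip 1
E [α=-∞,β=7]: v=16 after child 2 ≥ β → β-cutoff, skip 2
B [α=-∞,β=+∞]: v=-9
G [α=-9,β=+∞]: v=8
H [α=-9,β=8]: v=18 after child 1 ≥ β → β-cutoff, skip 1
I [α=-9,β=8]: v=13 after child 1 ≥ β → β-cutoff, skip 1
F [α=-9,β=+∞]: v=8
Root [α=-∞,β=+∞]: v=8
Leaves evaluated: 13 of 18.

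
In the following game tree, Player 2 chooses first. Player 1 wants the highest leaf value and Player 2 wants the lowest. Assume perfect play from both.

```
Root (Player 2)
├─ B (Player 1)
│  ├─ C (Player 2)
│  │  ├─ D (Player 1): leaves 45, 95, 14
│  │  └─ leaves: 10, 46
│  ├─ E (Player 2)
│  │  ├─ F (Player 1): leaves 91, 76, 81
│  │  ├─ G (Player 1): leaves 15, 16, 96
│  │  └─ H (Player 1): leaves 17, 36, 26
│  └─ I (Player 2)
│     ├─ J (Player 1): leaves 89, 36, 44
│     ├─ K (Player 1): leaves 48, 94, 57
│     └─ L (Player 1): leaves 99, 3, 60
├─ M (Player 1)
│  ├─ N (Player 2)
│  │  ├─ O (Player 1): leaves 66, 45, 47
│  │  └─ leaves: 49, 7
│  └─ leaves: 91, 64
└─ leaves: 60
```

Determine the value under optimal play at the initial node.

60

D (Player 1): max(45, 95, 14) = 95
C (Player 2): min(95, 10, 46) = 10
F (Player 1): max(91, 76, 81) = 91
G (Player 1): max(15, 16, 96) = 96
H (Player 1): max(17, 36, 26) = 36
E (Player 2): min(91, 96, 36) = 36
J (Player 1): max(89, 36, 44) = 89
K (Player 1): max(48, 94, 57) = 94
L (Player 1): max(99, 3, 60) = 99
I (Player 2): min(89, 94, 99) = 89
B (Player 1): max(10, 36, 89) = 89
O (Player 1): max(66, 45, 47) = 66
N (Player 2): min(66, 49, 7) = 7
M (Player 1): max(7, 91, 64) = 91
Root (Player 2): min(89, 91, 60) = 60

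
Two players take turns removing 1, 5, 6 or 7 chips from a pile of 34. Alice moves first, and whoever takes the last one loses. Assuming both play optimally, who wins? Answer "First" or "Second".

Mark each pile size as W (mover wins) or L (mover loses):
i:   0  1  2  3  4  5  6  7  8  9 10 11 12 13 14 15 16 17 18 19 20 21 22 23 24 25 26 27 28 29 30 31 32 33 34
     W  L  W  L  W  L  W  W  W  W  W  W  W  L  W  L  W  L  W  W  W  W  W  W  W  L  W  L  W  L  W  W  W  W  W
Position 34 is W, so the first player wins.

First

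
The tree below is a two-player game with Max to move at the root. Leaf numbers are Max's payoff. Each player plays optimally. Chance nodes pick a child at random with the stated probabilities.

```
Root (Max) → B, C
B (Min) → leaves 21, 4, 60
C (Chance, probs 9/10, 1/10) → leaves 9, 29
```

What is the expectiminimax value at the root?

B (Min): min(21, 4, 60) = 4
C (Chance): 9/10·9 + 1/10·29 = 11
Root (Max): max(4, 11) = 11

11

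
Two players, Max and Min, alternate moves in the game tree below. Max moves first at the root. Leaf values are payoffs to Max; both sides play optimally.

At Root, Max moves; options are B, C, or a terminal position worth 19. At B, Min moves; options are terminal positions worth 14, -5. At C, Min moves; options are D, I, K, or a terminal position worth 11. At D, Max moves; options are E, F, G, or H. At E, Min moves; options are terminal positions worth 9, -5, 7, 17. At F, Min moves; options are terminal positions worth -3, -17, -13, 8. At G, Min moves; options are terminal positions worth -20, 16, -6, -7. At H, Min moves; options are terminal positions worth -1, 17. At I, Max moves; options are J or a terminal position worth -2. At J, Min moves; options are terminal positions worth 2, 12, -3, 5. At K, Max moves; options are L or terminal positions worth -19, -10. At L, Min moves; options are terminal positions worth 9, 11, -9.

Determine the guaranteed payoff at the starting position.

19

B (Min): min(14, -5) = -5
E (Min): min(9, -5, 7, 17) = -5
F (Min): min(-3, -17, -13, 8) = -17
G (Min): min(-20, 16, -6, -7) = -20
H (Min): min(-1, 17) = -1
D (Max): max(-5, -17, -20, -1) = -1
J (Min): min(2, 12, -3, 5) = -3
I (Max): max(-3, -2) = -2
L (Min): min(9, 11, -9) = -9
K (Max): max(-9, -19, -10) = -9
C (Min): min(-1, -2, -9, 11) = -9
Root (Max): max(-5, -9, 19) = 19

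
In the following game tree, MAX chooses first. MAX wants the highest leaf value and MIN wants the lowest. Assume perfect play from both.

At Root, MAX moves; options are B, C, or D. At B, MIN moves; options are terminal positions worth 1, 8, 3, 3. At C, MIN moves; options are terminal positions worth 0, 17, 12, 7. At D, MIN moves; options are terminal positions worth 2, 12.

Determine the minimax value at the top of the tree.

B (MIN): min(1, 8, 3, 3) = 1
C (MIN): min(0, 17, 12, 7) = 0
D (MIN): min(2, 12) = 2
Root (MAX): max(1, 0, 2) = 2

2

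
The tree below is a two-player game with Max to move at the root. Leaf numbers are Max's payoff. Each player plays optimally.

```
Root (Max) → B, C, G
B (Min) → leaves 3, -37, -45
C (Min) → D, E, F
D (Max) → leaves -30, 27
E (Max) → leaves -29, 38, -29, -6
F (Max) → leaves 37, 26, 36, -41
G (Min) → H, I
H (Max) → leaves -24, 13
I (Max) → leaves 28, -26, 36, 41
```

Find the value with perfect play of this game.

27

B (Min): min(3, -37, -45) = -45
D (Max): max(-30, 27) = 27
E (Max): max(-29, 38, -29, -6) = 38
F (Max): max(37, 26, 36, -41) = 37
C (Min): min(27, 38, 37) = 27
H (Max): max(-24, 13) = 13
I (Max): max(28, -26, 36, 41) = 41
G (Min): min(13, 41) = 13
Root (Max): max(-45, 27, 13) = 27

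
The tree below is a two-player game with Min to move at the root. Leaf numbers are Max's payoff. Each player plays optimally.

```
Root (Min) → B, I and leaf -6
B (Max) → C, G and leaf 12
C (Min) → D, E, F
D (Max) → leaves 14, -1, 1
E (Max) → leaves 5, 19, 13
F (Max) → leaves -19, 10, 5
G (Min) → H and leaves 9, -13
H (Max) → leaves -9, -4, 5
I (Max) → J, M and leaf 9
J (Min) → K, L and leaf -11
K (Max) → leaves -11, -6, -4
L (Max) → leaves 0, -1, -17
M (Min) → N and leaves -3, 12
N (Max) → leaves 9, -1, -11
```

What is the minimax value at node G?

H: max(-9, -4, 5) = 5
G: min(5, 9, -13) = -13

-13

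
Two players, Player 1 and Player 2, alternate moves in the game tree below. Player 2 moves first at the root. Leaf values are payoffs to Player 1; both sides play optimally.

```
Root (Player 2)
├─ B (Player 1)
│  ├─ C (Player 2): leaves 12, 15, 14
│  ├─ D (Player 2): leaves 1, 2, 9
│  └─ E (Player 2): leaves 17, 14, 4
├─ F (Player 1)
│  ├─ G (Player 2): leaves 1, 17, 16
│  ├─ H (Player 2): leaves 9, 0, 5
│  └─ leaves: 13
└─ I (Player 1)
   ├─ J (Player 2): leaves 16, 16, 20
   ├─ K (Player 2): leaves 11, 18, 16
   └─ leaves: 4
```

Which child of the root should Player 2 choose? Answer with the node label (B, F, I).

B

C (Player 2): min(12, 15, 14) = 12
D (Player 2): min(1, 2, 9) = 1
E (Player 2): min(17, 14, 4) = 4
B (Player 1): max(12, 1, 4) = 12
G (Player 2): min(1, 17, 16) = 1
H (Player 2): min(9, 0, 5) = 0
F (Player 1): max(1, 0, 13) = 13
J (Player 2): min(16, 16, 20) = 16
K (Player 2): min(11, 18, 16) = 11
I (Player 1): max(16, 11, 4) = 16
Root (Player 2): min(12, 13, 16) = 12
Player 2 picks the child with the lowest value: B (value 12).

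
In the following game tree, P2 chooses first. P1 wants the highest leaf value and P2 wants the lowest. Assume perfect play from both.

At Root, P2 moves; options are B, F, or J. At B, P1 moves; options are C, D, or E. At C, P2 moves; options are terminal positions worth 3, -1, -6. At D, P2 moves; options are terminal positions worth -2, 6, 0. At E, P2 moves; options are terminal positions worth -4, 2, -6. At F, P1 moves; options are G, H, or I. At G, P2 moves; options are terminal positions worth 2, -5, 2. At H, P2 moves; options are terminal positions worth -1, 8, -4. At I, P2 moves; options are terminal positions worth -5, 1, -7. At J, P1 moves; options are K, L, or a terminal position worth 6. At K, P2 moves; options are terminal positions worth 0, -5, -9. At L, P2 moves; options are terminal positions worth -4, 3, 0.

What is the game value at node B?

C: min(3, -1, -6) = -6
D: min(-2, 6, 0) = -2
E: min(-4, 2, -6) = -6
B: max(-6, -2, -6) = -2

-2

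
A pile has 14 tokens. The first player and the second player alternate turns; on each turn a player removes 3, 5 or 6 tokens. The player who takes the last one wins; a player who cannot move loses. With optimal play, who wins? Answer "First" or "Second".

First

W/L table (W = player to move can force a win):
i:   0  1  2  3  4  5  6  7  8  9 10 11 12 13 14
     L  L  L  W  W  W  W  W  W  L  L  L  W  W  W
Position 14 is W, so the first player wins.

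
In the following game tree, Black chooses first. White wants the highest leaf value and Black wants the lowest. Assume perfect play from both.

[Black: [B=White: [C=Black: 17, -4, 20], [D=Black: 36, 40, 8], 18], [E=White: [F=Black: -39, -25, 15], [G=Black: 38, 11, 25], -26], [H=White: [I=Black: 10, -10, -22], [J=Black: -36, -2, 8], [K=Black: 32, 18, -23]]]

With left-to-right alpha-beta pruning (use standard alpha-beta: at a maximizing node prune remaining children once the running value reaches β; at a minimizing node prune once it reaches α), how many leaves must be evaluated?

21

C [α=-∞,β=+∞]: v=-4
D [α=-4,β=+∞]: v=8
B [α=-∞,β=+∞]: v=18
F [α=-∞,β=18]: v=-39
G [α=-39,β=18]: v=11
E [α=-∞,β=18]: v=11
I [α=-∞,β=11]: v=-22
J [α=-22,β=11]: v=-36 after child 1 ≤ α → α-cutoff, skip 2
K [α=-22,β=11]: v=-23
H [α=-∞,β=11]: v=-22
Root [α=-∞,β=+∞]: v=-22
Leaves evaluated: 21 of 23.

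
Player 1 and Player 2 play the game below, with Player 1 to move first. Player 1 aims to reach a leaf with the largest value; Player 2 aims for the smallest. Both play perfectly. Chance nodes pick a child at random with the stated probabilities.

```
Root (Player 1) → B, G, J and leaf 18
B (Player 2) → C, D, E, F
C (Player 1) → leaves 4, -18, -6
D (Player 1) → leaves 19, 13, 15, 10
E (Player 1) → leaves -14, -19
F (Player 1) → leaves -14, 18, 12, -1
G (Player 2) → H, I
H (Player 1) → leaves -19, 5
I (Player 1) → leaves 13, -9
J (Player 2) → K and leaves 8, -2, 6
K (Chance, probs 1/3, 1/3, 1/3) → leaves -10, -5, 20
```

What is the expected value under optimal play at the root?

C (Player 1): max(4, -18, -6) = 4
D (Player 1): max(19, 13, 15, 10) = 19
E (Player 1): max(-14, -19) = -14
F (Player 1): max(-14, 18, 12, -1) = 18
B (Player 2): min(4, 19, -14, 18) = -14
H (Player 1): max(-19, 5) = 5
I (Player 1): max(13, -9) = 13
G (Player 2): min(5, 13) = 5
K (Chance): 1/3·-10 + 1/3·-5 + 1/3·20 = 1.67
J (Player 2): min(1.67, 8, -2, 6) = -2
Root (Player 1): max(-14, 5, -2, 18) = 18

18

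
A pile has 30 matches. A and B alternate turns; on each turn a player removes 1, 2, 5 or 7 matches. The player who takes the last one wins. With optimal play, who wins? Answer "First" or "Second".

i:   0  1  2  3  4  5  6  7  8  9 10 11 12 13 14 15 16 17 18 19 20 21 22 23 24 25 26 27 28 29 30
     L  W  W  L  W  W  L  W  W  L  W  W  L  W  W  L  W  W  L  W  W  L  W  W  L  W  W  L  W  W  L
Position 30 is L, so the second player wins.

Second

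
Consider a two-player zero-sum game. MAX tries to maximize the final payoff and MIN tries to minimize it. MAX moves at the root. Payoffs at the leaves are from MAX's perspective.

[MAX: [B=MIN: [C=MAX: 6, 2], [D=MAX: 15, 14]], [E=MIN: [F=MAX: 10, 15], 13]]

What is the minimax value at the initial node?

13

C (MAX): max(6, 2) = 6
D (MAX): max(15, 14) = 15
B (MIN): min(6, 15) = 6
F (MAX): max(10, 15) = 15
E (MIN): min(15, 13) = 13
Root (MAX): max(6, 13) = 13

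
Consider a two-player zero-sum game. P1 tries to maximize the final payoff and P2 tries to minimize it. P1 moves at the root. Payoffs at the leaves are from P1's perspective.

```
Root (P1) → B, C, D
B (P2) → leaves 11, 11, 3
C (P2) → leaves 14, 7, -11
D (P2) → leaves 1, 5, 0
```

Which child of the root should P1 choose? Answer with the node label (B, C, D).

B (P2): min(11, 11, 3) = 3
C (P2): min(14, 7, -11) = -11
D (P2): min(1, 5, 0) = 0
Root (P1): max(3, -11, 0) = 3
P1 picks the child with the highest value: B (value 3).

B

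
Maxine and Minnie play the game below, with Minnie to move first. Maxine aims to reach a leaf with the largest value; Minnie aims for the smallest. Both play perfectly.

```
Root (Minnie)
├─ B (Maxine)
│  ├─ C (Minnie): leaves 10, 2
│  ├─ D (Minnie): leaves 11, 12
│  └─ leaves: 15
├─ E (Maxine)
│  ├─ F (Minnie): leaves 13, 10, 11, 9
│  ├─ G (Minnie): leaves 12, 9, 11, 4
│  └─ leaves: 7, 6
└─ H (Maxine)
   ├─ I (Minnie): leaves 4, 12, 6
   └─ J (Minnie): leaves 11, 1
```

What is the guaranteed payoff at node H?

4

I: min(4, 12, 6) = 4
J: min(11, 1) = 1
H: max(4, 1) = 4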